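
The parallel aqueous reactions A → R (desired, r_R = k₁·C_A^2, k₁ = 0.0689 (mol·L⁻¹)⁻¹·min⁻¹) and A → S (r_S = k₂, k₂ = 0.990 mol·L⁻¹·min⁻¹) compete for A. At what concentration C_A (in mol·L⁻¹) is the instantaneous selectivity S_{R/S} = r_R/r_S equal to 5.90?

9.21 mol·L⁻¹

S_{R/S} = (k₁/k₂)·C_A^2 ⇒ C_A = (S·k₂/k₁)^(0.5).
= (5.90×0.990/0.0689)^(0.5) = (84.78)^(0.5) = 9.21 mol·L⁻¹.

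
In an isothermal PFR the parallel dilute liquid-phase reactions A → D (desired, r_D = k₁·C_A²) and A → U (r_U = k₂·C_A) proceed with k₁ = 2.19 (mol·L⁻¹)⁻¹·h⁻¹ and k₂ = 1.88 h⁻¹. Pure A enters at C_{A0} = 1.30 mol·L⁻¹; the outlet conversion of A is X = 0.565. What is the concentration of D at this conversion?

C_A = C_{A0}(1−X) = 0.5655 mol·L⁻¹.
Along a PFR/batch, dC_U/dC_A = −r_U/(r_D+r_U) = −k₂/(k₂+k₁·C_A).
Integrating from C_{A0} to C_A: C_U = (1.88/2.19)·ln[(1.88+2.19·1.30)/(1.88+2.19·0.566)] = 0.8584·ln(4.727/3.118) = 0.3571 mol·L⁻¹.
Then C_D = (C_{A0}−C_A) − C_U = 0.7345 − 0.3571 = 0.3774 mol·L⁻¹.

0.377 mol·L⁻¹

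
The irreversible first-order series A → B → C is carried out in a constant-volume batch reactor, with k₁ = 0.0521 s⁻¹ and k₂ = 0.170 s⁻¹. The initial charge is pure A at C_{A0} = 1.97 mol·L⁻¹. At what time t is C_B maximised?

The intermediate peaks when r₁ = r₂, i.e. k₁e^(−k₁t) = k₂e^(−k₂t), giving t_opt = ln(k₂/k₁)/(k₂−k₁).
= ln(0.170/0.0521)/(0.170−0.0521) = ln(3.263)/0.1179 = 1.183/0.1179 = 10.0 s.

10.0 s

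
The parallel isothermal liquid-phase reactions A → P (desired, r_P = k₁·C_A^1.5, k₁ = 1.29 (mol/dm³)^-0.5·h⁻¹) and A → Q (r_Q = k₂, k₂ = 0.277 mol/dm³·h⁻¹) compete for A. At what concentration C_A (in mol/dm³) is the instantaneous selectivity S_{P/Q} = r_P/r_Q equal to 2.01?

0.571 mol/dm³

S_{P/Q} = (k₁/k₂)·C_A^1.5 ⇒ C_A = (S·k₂/k₁)^(1/1.5).
= (2.01×0.277/1.29)^(0.6667) = (0.4316)^(0.6667) = 0.571 mol/dm³.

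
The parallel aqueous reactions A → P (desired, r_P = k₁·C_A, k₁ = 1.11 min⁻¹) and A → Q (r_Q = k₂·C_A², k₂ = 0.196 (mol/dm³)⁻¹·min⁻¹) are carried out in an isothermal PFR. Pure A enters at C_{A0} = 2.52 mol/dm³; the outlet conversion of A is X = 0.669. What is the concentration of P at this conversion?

C_A = C_{A0}(1−X) = 0.8341 mol/dm³.
Along a PFR/batch, dC_P/dC_A = −r_P/(r_P+r_Q) = −k₁/(k₁+k₂·C_A).
Integrating from C_{A0} to C_A: C_P = (1.11/0.196)·ln[(1.11+0.196·2.52)/(1.11+0.196·0.834)] = 5.663·ln(1.604/1.273) = 1.306 mol/dm³.

1.31 mol/dm³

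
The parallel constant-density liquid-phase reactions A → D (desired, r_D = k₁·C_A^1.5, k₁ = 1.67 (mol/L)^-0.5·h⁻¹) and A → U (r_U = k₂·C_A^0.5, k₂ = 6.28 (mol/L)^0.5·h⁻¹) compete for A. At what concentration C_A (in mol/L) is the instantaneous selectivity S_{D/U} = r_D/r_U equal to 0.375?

1.41 mol/L

S_{D/U} = (k₁/k₂)·C_A ⇒ C_A = S·k₂/k₁.
= 0.375×6.28/1.67 = 1.41 mol/L.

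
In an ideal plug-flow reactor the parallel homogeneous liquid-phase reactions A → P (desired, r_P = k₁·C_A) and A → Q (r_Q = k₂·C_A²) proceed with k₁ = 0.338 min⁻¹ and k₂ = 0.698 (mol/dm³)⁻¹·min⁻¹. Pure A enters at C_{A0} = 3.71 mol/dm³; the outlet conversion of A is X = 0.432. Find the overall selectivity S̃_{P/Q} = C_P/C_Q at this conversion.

C_A = C_{A0}(1−X) = 2.107 mol/dm³.
Along a PFR/batch, dC_P/dC_A = −r_P/(r_P+r_Q) = −k₁/(k₁+k₂·C_A).
Integrating from C_{A0} to C_A: C_P = (0.338/0.698)·ln[(0.338+0.698·3.71)/(0.338+0.698·2.11)] = 0.4842·ln(2.928/1.809) = 0.2331 mol/dm³.
C_Q = (C_{A0}−C_A)−C_P = 1.370 mol/dm³; S̃_{P/Q} = 0.2331/1.370 = 0.170.

0.170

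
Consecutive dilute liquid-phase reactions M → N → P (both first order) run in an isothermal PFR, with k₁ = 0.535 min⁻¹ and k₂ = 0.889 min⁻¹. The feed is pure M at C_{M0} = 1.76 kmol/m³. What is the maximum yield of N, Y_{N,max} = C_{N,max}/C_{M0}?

For a first-order series the maximum intermediate yield is C_{N,max}/C_{M0} = (k₁/k₂)^[k₂/(k₂−k₁)].
= (0.535/0.889)^(0.889/(0.889−0.535)) = (0.6018)^(2.511) = 0.2793.

0.279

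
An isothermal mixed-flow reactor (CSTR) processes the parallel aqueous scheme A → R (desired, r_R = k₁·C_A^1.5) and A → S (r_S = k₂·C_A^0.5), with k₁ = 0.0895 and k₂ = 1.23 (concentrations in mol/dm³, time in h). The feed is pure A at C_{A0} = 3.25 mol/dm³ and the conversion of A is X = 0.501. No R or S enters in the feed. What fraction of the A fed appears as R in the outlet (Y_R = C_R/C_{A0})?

Exit C_A = C_{A0}(1−X) = 3.25×0.499 = 1.622 mol/dm³.
A CSTR operates uniformly at the exit composition, giving r_R = 0.1848 and r_S = 1.566 (each k·C_A^n at C_A = 1.622).
Fraction of consumed A going to R: r_R/(r_R+r_S) = 0.1055.
C_R = 0.1055·C_{A0}·X = 0.1055×3.25×0.501 = 0.172 mol/dm³; Y_R = C_R/C_{A0} = 0.0529.

0.0529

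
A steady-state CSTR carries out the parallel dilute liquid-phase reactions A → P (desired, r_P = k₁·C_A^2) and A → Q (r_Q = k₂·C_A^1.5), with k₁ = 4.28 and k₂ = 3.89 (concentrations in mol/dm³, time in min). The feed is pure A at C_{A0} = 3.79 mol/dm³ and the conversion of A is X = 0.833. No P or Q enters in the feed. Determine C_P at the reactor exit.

1.47 mol/dm³

Exit C_A = C_{A0}(1−X) = 3.79×0.167 = 0.6329 mol/dm³.
A CSTR operates uniformly at the exit composition, giving r_P = 1.715 and r_Q = 1.959 (each k·C_A^n at C_A = 0.6329).
Fraction of consumed A going to P: r_P/(r_P+r_Q) = 0.4668.
C_P = 0.4668·C_{A0}·X = 0.4668×3.79×0.833 = 1.47 mol/dm³.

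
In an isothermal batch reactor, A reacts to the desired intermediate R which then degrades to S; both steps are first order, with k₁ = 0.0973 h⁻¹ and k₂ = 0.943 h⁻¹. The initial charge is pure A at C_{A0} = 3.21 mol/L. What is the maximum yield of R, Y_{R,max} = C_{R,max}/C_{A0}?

0.0795

For a first-order series the maximum intermediate yield is C_{R,max}/C_{A0} = (k₁/k₂)^[k₂/(k₂−k₁)].
= (0.0973/0.943)^(0.943/(0.943−0.0973)) = (0.1032)^(1.115) = 0.07945.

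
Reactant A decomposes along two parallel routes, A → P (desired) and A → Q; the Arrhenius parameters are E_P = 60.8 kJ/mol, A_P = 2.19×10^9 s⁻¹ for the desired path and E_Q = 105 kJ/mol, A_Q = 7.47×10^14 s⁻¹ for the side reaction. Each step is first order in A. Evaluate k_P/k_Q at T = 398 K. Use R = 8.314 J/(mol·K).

1.85

With equal orders, S_{P/Q} = k_P/k_Q = (A_P/A_Q)·exp[(E_Q−E_P)/(RT)].
(E_Q−E_P)/(RT) = (105−60.8)×10³/(8.314×398) = 44200/3309 = 13.36.
k_P/k_Q = (2.19×10^9/7.47×10^14)·exp(13.36) = 2.932×10^-6 × 6.326×10^5 = 1.85.
Since E_P < E_Q, lowering the temperature improves selectivity toward P.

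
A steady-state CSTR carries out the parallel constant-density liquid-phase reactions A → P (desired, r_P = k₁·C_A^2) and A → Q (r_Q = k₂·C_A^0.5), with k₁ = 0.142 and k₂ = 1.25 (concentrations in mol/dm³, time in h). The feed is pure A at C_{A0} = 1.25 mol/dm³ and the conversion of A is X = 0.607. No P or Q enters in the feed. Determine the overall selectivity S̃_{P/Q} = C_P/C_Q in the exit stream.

Exit C_A = C_{A0}(1−X) = 1.25×0.393 = 0.4913 mol/dm³.
In a CSTR the entire volume is at exit conditions, so r_P = 0.142×0.4913^2 = 0.03427 and r_Q = 1.25×0.4913^0.5 = 0.8761.
Overall selectivity = C_P/C_Q = r_Pτ/(r_Qτ) = r_P/r_Q = 0.0391.

0.0391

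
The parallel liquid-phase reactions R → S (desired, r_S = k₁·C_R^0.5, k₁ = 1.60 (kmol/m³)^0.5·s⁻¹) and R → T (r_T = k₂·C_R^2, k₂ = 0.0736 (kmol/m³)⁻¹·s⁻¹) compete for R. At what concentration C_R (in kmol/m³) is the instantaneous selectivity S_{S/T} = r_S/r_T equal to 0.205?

S_{S/T} = (k₁/k₂)·C_R^-1.5 ⇒ C_R = (S·k₂/k₁)^(1/(-1.5)).
= (0.205×0.0736/1.60)^(-0.6667) = (0.009430)^(-0.6667) = 22.4 kmol/m³.

22.4 kmol/m³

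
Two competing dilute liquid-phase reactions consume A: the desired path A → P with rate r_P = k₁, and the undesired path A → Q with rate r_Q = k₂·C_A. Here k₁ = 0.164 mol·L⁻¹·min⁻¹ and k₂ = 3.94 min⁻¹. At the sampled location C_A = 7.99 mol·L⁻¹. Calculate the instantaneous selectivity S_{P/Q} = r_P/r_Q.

0.00521

S_{P/Q} = r_P/r_Q = (k₁)/(k₂·C_A) = (k₁/k₂)·C_A⁻¹.
= (0.164) / (3.94×7.990) = 0.1640/31.48 = 0.00521.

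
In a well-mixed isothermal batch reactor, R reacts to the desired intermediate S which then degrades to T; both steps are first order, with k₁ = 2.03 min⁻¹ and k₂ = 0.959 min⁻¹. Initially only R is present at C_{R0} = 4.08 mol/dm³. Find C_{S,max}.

2.08 mol/dm³

For a first-order series the maximum intermediate yield is C_{S,max}/C_{R0} = (k₁/k₂)^[k₂/(k₂−k₁)].
= (2.03/0.959)^(0.959/(0.959−2.03)) = (2.117)^(-0.8954) = 0.5110.
C_{S,max} = 0.5110×4.08 = 2.08 mol/dm³.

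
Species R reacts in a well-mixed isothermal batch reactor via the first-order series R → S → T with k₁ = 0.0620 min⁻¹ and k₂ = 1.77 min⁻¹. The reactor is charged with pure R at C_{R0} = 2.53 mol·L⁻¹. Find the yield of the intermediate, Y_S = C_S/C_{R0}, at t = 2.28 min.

0.0309

Solving the coupled first-order balances gives C_S(t) = [k₁/(k₂−k₁)]·C_{R0}·(e^(−k₁t) − e^(−k₂t)).
e^(−k₁t) = e^(−0.0620×2.28) = e^(−0.1414) = 0.8682; e^(−k₂t) = e^(−4.036) = 0.01768.
C_S = 0.0620×2.53/(1.77−0.0620) × (0.8682−0.01768) = 0.09184×0.8505 = 0.07811 mol·L⁻¹.
Y_S = C_S/C_{R0} = 0.07811/2.53 = 0.0309.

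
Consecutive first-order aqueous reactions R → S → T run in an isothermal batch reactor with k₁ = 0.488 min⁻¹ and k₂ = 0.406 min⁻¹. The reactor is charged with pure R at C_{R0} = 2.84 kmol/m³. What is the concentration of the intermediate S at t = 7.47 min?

The intermediate concentration in a first-order A→B→C sequence is C_S = k₁C_{R0}(e^(−k₁t) − e^(−k₂t))/(k₂−k₁).
e^(−k₁t) = e^(−0.488×7.47) = e^(−3.645) = 0.02611; e^(−k₂t) = e^(−3.033) = 0.04818.
C_S = 0.488×2.84/(0.406−0.488) × (0.02611−0.04818) = (-16.90)×(-0.02207) = 0.3730 kmol/m³.

0.373 kmol/m³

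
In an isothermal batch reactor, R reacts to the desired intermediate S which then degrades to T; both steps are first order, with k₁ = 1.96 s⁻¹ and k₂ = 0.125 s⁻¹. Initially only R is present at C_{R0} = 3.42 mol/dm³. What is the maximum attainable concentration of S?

2.84 mol/dm³

At the optimum, C_{S,max}/C_{R0} = (k₁/k₂)^[k₂/(k₂−k₁)].
= (1.96/0.125)^(0.125/(0.125−1.96)) = (15.68)^(-0.06812) = 0.8290.
C_{S,max} = 0.8290×3.42 = 2.84 mol/dm³.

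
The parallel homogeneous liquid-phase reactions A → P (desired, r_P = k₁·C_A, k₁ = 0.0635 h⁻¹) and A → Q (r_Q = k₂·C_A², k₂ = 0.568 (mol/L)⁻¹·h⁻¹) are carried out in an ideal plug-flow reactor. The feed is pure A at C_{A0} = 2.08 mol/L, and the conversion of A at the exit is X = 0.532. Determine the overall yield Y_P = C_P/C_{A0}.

C_A = C_{A0}(1−X) = 0.9734 mol/L.
Along a PFR/batch, dC_P/dC_A = −r_P/(r_P+r_Q) = −k₁/(k₁+k₂·C_A).
Integrating from C_{A0} to C_A: C_P = (0.0635/0.568)·ln[(0.0635+0.568·2.08)/(0.0635+0.568·0.973)] = 0.1118·ln(1.245/0.6164) = 0.07858 mol/L.
Y_P = C_P/C_{A0} = 0.07858/2.08 = 0.0378.

0.0378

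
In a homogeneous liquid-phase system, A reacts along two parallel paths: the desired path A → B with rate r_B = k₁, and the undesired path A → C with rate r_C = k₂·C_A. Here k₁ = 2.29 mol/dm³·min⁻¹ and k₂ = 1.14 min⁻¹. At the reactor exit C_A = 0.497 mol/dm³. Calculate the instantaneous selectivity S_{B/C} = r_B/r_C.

4.04

S_{B/C} = r_B/r_C = (k₁)/(k₂·C_A) = (k₁/k₂)·C_A⁻¹.
= (2.29) / (1.14×0.4970) = 2.290/0.5666 = 4.04.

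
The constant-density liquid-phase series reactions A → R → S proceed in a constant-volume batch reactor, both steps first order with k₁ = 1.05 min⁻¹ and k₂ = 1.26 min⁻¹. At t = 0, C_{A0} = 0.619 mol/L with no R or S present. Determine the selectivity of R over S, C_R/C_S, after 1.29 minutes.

Solving the coupled first-order balances gives C_R(t) = [k₁/(k₂−k₁)]·C_{A0}·(e^(−k₁t) − e^(−k₂t)).
e^(−k₁t) = e^(−1.05×1.29) = e^(−1.355) = 0.2581; e^(−k₂t) = e^(−1.625) = 0.1968.
C_R = 1.05×0.619/(1.26−1.05) × (0.2581−0.1968) = 3.095×0.06124 = 0.1895 mol/L.
C_A = C_{A0}e^(−k₁t) = 0.1597 mol/L, so C_S = C_{A0}−C_A−C_R = 0.2697 mol/L; C_R/C_S = 0.703.

0.703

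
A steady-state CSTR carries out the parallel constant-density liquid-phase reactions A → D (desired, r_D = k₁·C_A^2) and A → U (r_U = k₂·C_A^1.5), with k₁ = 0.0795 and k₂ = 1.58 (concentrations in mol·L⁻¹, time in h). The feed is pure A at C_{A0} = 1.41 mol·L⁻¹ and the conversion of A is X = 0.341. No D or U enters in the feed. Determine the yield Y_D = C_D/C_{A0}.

0.0158

Exit C_A = C_{A0}(1−X) = 1.41×0.659 = 0.9292 mol·L⁻¹.
A CSTR operates uniformly at the exit composition, giving r_D = 0.06864 and r_U = 1.415 (each k·C_A^n at C_A = 0.9292).
Fraction of consumed A going to D: r_D/(r_D+r_U) = 0.04626.
C_D = 0.04626·C_{A0}·X = 0.04626×1.41×0.341 = 0.0222 mol·L⁻¹; Y_D = C_D/C_{A0} = 0.0158.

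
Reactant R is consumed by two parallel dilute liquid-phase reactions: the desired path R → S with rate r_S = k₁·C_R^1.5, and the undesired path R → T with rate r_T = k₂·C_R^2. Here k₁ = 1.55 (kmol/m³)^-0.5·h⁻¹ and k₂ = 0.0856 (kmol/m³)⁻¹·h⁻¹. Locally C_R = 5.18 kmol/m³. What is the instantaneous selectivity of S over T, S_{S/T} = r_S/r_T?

7.96

S_{S/T} = r_S/r_T = (k₁·C_R^1.5)/(k₂·C_R^2) = (k₁/k₂)·C_R^-0.5.
= (1.55×5.180^1.5) / (0.0856×5.180^2) = 18.27/2.297 = 7.96.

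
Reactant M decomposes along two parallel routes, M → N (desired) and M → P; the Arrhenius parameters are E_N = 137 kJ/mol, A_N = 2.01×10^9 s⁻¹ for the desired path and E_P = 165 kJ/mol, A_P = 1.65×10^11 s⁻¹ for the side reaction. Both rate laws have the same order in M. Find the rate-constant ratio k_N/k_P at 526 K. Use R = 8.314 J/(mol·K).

With equal orders, S_{N/P} = k_N/k_P = (A_N/A_P)·exp[(E_P−E_N)/(RT)].
(E_P−E_N)/(RT) = (165−137)×10³/(8.314×526) = 28000/4373 = 6.403.
k_N/k_P = (2.01×10^9/1.65×10^11)·exp(6.403) = 0.01218 × 603.5 = 7.35.

7.35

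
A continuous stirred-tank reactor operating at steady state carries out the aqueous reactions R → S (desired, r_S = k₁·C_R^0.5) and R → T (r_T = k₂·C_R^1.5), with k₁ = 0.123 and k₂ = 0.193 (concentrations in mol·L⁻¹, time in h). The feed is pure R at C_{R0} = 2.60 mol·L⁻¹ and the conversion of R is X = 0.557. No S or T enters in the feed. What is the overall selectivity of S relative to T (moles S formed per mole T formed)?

0.553

Exit C_R = C_{R0}(1−X) = 2.60×0.443 = 1.152 mol·L⁻¹.
A CSTR operates uniformly at the exit composition, giving r_S = 0.1320 and r_T = 0.2386 (each k·C_R^n at C_R = 1.152).
Overall selectivity = C_S/C_T = r_Sτ/(r_Tτ) = r_S/r_T = 0.553.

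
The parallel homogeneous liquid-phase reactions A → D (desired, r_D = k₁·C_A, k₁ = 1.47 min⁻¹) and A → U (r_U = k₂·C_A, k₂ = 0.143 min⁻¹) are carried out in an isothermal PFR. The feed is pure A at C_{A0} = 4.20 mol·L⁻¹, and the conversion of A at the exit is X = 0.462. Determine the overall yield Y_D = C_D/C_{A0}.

0.421

C_A = C_{A0}(1−X) = 2.260 mol·L⁻¹.
Both paths are first order in A, so the instantaneous fraction to D is constant: dC_D/d(−C_A) = k₁/(k₁+k₂) = 0.9113.
C_D = 0.9113·(C_{A0}−C_A) = 0.9113×1.940 = 1.77 mol·L⁻¹.
Y_D = C_D/C_{A0} = 1.768/4.20 = 0.421.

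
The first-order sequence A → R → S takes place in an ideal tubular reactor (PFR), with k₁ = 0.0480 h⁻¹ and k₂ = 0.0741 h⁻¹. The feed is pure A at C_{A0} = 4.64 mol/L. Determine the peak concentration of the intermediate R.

Evaluating C_R at τ_opt = ln(k₂/k₁)/(k₂−k₁) gives C_{R,max}/C_{A0} = (k₁/k₂)^[k₂/(k₂−k₁)].
= (0.0480/0.0741)^(0.0741/(0.0741−0.0480)) = (0.6478)^(2.839) = 0.2915.
C_{R,max} = 0.2915×4.64 = 1.35 mol/L.

1.35 mol/L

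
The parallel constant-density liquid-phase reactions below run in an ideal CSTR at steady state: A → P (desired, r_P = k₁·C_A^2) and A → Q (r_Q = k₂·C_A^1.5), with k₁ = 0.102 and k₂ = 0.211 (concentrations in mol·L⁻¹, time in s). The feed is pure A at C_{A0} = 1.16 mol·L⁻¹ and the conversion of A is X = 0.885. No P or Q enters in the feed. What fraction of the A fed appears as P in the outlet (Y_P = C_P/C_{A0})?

Exit C_A = C_{A0}(1−X) = 1.16×0.115 = 0.1334 mol·L⁻¹.
In a CSTR the entire volume is at exit conditions, so r_P = 0.102×0.1334^2 = 0.001815 and r_Q = 0.211×0.1334^1.5 = 0.01028.
Fraction of consumed A going to P: r_P/(r_P+r_Q) = 0.1501.
C_P = 0.1501·C_{A0}·X = 0.1501×1.16×0.885 = 0.154 mol·L⁻¹; Y_P = C_P/C_{A0} = 0.133.

0.133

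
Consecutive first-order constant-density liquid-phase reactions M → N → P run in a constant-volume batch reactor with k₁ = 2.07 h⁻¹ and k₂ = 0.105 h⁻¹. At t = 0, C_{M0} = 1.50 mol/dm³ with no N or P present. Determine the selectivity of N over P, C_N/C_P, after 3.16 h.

For first-order series with pure M initially, C_N(t) = k₁C_{M0}/(k₂−k₁)·(e^(−k₁t) − e^(−k₂t)).
e^(−k₁t) = e^(−2.07×3.16) = e^(−6.541) = 0.001443; e^(−k₂t) = e^(−0.3318) = 0.7176.
C_N = 2.07×1.50/(0.105−2.07) × (0.001443−0.7176) = (-1.580)×(-0.7162) = 1.132 mol/dm³.
C_M = C_{M0}e^(−k₁t) = 0.002164 mol/dm³, so C_P = C_{M0}−C_M−C_N = 0.3661 mol/dm³; C_N/C_P = 3.09.

3.09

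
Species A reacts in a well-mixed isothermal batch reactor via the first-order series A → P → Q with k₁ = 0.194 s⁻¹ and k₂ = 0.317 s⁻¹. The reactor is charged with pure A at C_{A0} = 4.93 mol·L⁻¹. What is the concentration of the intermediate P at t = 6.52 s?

1.21 mol·L⁻¹

For first-order series with pure A initially, C_P(t) = k₁C_{A0}/(k₂−k₁)·(e^(−k₁t) − e^(−k₂t)).
e^(−k₁t) = e^(−0.194×6.52) = e^(−1.265) = 0.2823; e^(−k₂t) = e^(−2.067) = 0.1266.
C_P = 0.194×4.93/(0.317−0.194) × (0.2823−0.1266) = 7.776×0.1557 = 1.211 mol·L⁻¹.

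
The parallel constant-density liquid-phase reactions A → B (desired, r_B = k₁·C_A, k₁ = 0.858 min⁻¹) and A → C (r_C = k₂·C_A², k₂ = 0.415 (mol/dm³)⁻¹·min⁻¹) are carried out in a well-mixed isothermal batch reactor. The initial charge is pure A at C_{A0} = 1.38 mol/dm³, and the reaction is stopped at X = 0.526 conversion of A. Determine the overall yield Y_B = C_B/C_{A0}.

0.354

C_A = C_{A0}(1−X) = 0.6541 mol/dm³.
Along a PFR/batch, dC_B/dC_A = −r_B/(r_B+r_C) = −k₁/(k₁+k₂·C_A).
Integrating from C_{A0} to C_A: C_B = (0.858/0.415)·ln[(0.858+0.415·1.38)/(0.858+0.415·0.654)] = 2.067·ln(1.431/1.129) = 0.4888 mol/dm³.
Y_B = C_B/C_{A0} = 0.4888/1.38 = 0.354.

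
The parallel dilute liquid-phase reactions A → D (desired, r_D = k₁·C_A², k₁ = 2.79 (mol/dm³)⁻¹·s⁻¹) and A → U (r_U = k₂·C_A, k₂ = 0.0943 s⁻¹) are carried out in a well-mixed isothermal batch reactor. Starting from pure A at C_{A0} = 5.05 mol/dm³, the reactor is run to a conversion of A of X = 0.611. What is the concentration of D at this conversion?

C_A = C_{A0}(1−X) = 1.964 mol/dm³.
Along a PFR/batch, dC_U/dC_A = −r_U/(r_D+r_U) = −k₂/(k₂+k₁·C_A).
Integrating from C_{A0} to C_A: C_U = (0.0943/2.79)·ln[(0.0943+2.79·5.05)/(0.0943+2.79·1.96)] = 0.03380·ln(14.18/5.575) = 0.03156 mol/dm³.
Then C_D = (C_{A0}−C_A) − C_U = 3.086 − 0.03156 = 3.054 mol/dm³.

3.05 mol/dm³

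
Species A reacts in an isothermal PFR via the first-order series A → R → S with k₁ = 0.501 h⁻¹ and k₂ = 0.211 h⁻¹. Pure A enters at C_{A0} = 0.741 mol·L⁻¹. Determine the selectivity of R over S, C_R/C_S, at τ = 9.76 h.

0.264

For first-order series with pure A initially, C_R(τ) = k₁C_{A0}/(k₂−k₁)·(e^(−k₁τ) − e^(−k₂τ)).
e^(−k₁τ) = e^(−0.501×9.76) = e^(−4.890) = 0.007523; e^(−k₂τ) = e^(−2.059) = 0.1275.
C_R = 0.501×0.741/(0.211−0.501) × (0.007523−0.1275) = (-1.280)×(-0.1200) = 0.1536 mol·L⁻¹.
C_A = C_{A0}e^(−k₁τ) = 0.005575 mol·L⁻¹, so C_S = C_{A0}−C_A−C_R = 0.5818 mol·L⁻¹; C_R/C_S = 0.264.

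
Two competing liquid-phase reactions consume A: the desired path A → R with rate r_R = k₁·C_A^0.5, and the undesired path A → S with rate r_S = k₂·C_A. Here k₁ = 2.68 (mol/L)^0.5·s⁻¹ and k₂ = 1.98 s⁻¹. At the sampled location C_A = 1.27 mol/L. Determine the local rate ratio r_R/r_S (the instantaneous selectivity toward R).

1.20

S_{R/S} = r_R/r_S = (k₁·C_A^0.5)/(k₂·C_A) = (k₁/k₂)·C_A^-0.5.
= (2.68×1.270^0.5) / (1.98×1.270) = 3.020/2.515 = 1.20.
The undesired path is higher order in A, so low C_A (CSTR or dilute feed) favours R.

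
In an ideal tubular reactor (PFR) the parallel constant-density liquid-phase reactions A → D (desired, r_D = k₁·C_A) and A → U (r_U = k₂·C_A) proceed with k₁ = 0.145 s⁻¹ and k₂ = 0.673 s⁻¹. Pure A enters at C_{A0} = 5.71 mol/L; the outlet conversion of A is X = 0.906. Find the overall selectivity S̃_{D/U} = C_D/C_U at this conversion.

0.215

C_A = C_{A0}(1−X) = 0.5367 mol/L.
Both paths are first order in A, so the instantaneous fraction to D is constant: dC_D/d(−C_A) = k₁/(k₁+k₂) = 0.1773.
C_D = 0.1773·(C_{A0}−C_A) = 0.1773×5.173 = 0.917 mol/L.
C_U = (C_{A0}−C_A)−C_D = 4.256 mol/L; S̃_{D/U} = 0.9170/4.256 = 0.215.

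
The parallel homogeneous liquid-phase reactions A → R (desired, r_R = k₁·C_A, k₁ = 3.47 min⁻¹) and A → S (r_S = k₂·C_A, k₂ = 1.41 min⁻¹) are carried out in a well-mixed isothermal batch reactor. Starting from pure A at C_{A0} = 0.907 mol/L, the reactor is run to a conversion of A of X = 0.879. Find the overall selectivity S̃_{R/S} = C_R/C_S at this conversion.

2.46

C_A = C_{A0}(1−X) = 0.1097 mol/L.
Both paths are first order in A, so the instantaneous fraction to R is constant: dC_R/d(−C_A) = k₁/(k₁+k₂) = 0.7111.
C_R = 0.7111·(C_{A0}−C_A) = 0.7111×0.7973 = 0.567 mol/L.
C_S = (C_{A0}−C_A)−C_R = 0.2304 mol/L; S̃_{R/S} = 0.5669/0.2304 = 2.46.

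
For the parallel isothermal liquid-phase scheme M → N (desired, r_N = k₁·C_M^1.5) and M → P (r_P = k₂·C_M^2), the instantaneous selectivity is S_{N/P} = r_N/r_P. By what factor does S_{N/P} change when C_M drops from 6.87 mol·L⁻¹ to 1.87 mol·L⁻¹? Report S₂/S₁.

1.92

S_{N/P} = (k₁/k₂)·C_M^-0.5, so S₂/S₁ = (C_{M,2}/C_{M,1})^-0.5.
= (1.87/6.87)^(-0.5) = (0.2722)^(-0.5) = 1.92.
Selectivity toward N rises as C_M falls — low-concentration operation is favoured.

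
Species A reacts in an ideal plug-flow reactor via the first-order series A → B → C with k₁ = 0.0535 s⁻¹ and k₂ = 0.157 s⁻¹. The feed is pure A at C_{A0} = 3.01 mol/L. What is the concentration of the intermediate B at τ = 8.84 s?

For first-order series with pure A initially, C_B(τ) = k₁C_{A0}/(k₂−k₁)·(e^(−k₁τ) − e^(−k₂τ)).
e^(−k₁τ) = e^(−0.0535×8.84) = e^(−0.4729) = 0.6232; e^(−k₂τ) = e^(−1.388) = 0.2496.
C_B = 0.0535×3.01/(0.157−0.0535) × (0.6232−0.2496) = 1.556×0.3736 = 0.5812 mol/L.

0.581 mol/L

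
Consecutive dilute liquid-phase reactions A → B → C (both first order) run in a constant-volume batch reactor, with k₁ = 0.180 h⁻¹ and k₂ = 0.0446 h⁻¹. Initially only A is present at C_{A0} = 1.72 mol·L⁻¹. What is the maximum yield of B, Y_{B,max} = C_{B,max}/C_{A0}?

Evaluating C_B at t_opt = ln(k₂/k₁)/(k₂−k₁) gives C_{B,max}/C_{A0} = (k₁/k₂)^[k₂/(k₂−k₁)].
= (0.180/0.0446)^(0.0446/(0.0446−0.180)) = (4.036)^(-0.3294) = 0.6315.

0.632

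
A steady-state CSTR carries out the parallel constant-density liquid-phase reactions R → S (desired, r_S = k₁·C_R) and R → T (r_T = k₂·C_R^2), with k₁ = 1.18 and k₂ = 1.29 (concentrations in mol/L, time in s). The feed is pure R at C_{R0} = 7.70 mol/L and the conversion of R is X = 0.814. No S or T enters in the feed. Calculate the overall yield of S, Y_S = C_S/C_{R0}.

0.317

Exit C_R = C_{R0}(1−X) = 7.70×0.186 = 1.432 mol/L.
In a CSTR the entire volume is at exit conditions, so r_S = 1.18×1.432 = 1.690 and r_T = 1.29×1.432^2 = 2.646.
Fraction of consumed R going to S: r_S/(r_S+r_T) = 0.3898.
C_S = 0.3898·C_{R0}·X = 0.3898×7.70×0.814 = 2.44 mol/L; Y_S = C_S/C_{R0} = 0.317.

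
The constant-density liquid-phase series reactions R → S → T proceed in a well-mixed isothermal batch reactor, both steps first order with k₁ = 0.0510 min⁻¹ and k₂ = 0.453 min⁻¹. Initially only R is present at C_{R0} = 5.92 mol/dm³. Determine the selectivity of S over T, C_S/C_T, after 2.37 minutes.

1.54

Solving the coupled first-order balances gives C_S(t) = [k₁/(k₂−k₁)]·C_{R0}·(e^(−k₁t) − e^(−k₂t)).
e^(−k₁t) = e^(−0.0510×2.37) = e^(−0.1209) = 0.8861; e^(−k₂t) = e^(−1.074) = 0.3418.
C_S = 0.0510×5.92/(0.453−0.0510) × (0.8861−0.3418) = 0.7510×0.5444 = 0.4089 mol/dm³.
C_R = C_{R0}e^(−k₁t) = 5.246 mol/dm³, so C_T = C_{R0}−C_R−C_S = 0.2651 mol/dm³; C_S/C_T = 1.54.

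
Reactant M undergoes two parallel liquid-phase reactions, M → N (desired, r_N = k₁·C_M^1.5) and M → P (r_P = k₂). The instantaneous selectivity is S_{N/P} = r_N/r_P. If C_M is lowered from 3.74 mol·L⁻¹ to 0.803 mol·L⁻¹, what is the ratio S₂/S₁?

S_{N/P} = (k₁/k₂)·C_M^1.5, so S₂/S₁ = (C_{M,2}/C_{M,1})^1.5.
= (0.803/3.74)^1.5 = (0.2147)^1.5 = 0.0995.
Selectivity toward N falls as C_M falls — high-concentration operation is favoured.

0.0995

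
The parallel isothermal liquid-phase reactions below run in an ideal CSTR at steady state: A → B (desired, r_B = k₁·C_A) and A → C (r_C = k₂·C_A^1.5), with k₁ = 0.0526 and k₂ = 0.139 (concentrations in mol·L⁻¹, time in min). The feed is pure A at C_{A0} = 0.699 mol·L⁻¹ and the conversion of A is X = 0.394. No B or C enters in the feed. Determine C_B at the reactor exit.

Exit C_A = C_{A0}(1−X) = 0.699×0.606 = 0.4236 mol·L⁻¹.
Rates in a CSTR are evaluated at the outlet concentration: r_B = 0.0526×0.4236 = 0.02228, r_C = 0.139×0.4236^1.5 = 0.03832.
Fraction of consumed A going to B: r_B/(r_B+r_C) = 0.3677.
C_B = 0.3677·C_{A0}·X = 0.3677×0.699×0.394 = 0.101 mol·L⁻¹.

0.101 mol·L⁻¹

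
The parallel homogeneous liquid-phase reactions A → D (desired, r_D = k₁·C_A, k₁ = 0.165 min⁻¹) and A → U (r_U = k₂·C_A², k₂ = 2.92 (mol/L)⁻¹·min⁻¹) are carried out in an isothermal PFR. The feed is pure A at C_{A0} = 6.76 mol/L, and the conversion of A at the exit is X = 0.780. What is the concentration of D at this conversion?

0.0839 mol/L

C_A = C_{A0}(1−X) = 1.487 mol/L.
Along a PFR/batch, dC_D/dC_A = −r_D/(r_D+r_U) = −k₁/(k₁+k₂·C_A).
Integrating from C_{A0} to C_A: C_D = (0.165/2.92)·ln[(0.165+2.92·6.76)/(0.165+2.92·1.49)] = 0.05651·ln(19.90/4.508) = 0.08392 mol/L.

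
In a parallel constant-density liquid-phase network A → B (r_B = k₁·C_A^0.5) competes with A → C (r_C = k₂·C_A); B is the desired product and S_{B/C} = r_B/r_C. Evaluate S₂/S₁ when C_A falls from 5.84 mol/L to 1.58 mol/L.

1.92

S_{B/C} = (k₁/k₂)·C_A^-0.5, so S₂/S₁ = (C_{A,2}/C_{A,1})^-0.5.
= (1.58/5.84)^(-0.5) = (0.2705)^(-0.5) = 1.92.
Selectivity toward B rises as C_A falls — low-concentration operation is favoured.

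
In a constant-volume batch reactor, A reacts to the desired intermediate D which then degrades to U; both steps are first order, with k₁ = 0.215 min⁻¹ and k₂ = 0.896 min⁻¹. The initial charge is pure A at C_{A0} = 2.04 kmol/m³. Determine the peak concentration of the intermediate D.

0.312 kmol/m³

For a first-order series the maximum intermediate yield is C_{D,max}/C_{A0} = (k₁/k₂)^[k₂/(k₂−k₁)].
= (0.215/0.896)^(0.896/(0.896−0.215)) = (0.2400)^(1.316) = 0.1529.
C_{D,max} = 0.1529×2.04 = 0.312 kmol/m³.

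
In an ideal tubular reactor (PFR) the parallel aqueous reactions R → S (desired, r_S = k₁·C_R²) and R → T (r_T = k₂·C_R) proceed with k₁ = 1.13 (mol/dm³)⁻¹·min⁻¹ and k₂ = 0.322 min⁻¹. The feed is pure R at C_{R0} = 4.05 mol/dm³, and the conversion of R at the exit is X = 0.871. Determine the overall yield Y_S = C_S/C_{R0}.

C_R = C_{R0}(1−X) = 0.5224 mol/dm³.
Along a PFR/batch, dC_T/dC_R = −r_T/(r_S+r_T) = −k₂/(k₂+k₁·C_R).
Integrating from C_{R0} to C_R: C_T = (0.322/1.13)·ln[(0.322+1.13·4.05)/(0.322+1.13·0.522)] = 0.2850·ln(4.898/0.9124) = 0.4789 mol/dm³.
Then C_S = (C_{R0}−C_R) − C_T = 3.528 − 0.4789 = 3.049 mol/dm³.
Y_S = C_S/C_{R0} = 3.049/4.05 = 0.753.

0.753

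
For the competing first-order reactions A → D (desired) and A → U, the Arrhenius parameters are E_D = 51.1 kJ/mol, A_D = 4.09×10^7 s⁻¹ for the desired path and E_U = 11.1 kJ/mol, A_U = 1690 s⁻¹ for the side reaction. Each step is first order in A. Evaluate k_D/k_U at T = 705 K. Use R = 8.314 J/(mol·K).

26.3

k_D/k_U = (A_D/A_U)·exp[−(E_D−E_U)/(RT)] = (A_D/A_U)·exp[(E_U−E_D)/(RT)].
(E_U−E_D)/(RT) = (11.1−51.1)×10³/(8.314×705) = -40000/5861 = -6.824.
k_D/k_U = (4.09×10^7/1690)·exp(-6.824) = 24201 × 0.001087 = 26.3.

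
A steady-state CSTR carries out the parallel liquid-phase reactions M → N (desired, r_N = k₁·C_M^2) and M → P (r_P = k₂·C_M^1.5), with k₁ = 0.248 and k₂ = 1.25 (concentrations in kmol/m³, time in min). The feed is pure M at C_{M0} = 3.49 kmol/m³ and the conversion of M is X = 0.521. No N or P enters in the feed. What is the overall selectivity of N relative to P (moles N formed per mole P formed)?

Exit C_M = C_{M0}(1−X) = 3.49×0.479 = 1.672 kmol/m³.
In a CSTR the entire volume is at exit conditions, so r_N = 0.248×1.672^2 = 0.6931 and r_P = 1.25×1.672^1.5 = 2.702.
Overall selectivity = C_N/C_P = r_Nτ/(r_Pτ) = r_N/r_P = 0.257.

0.257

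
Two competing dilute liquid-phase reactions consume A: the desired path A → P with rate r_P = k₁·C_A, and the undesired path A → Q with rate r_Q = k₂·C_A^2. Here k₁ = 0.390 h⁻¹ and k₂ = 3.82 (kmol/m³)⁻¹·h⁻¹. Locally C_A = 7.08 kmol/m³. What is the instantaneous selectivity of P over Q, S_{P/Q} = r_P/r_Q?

S_{P/Q} = r_P/r_Q = (k₁·C_A)/(k₂·C_A^2) = (k₁/k₂)·C_A⁻¹.
= (0.390×7.080) / (3.82×7.080^2) = 2.761/191.5 = 0.0144.

0.0144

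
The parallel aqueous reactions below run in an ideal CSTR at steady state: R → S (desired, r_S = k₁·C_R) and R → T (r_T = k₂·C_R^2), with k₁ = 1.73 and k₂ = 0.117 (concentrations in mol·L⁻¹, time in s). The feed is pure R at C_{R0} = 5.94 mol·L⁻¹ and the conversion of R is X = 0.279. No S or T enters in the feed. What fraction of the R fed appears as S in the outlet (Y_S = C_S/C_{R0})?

Exit C_R = C_{R0}(1−X) = 5.94×0.721 = 4.283 mol·L⁻¹.
Rates in a CSTR are evaluated at the outlet concentration: r_S = 1.73×4.283 = 7.409, r_T = 0.117×4.283^2 = 2.146.
Fraction of consumed R going to S: r_S/(r_S+r_T) = 0.7754.
C_S = 0.7754·C_{R0}·X = 0.7754×5.94×0.279 = 1.29 mol·L⁻¹; Y_S = C_S/C_{R0} = 0.216.

0.216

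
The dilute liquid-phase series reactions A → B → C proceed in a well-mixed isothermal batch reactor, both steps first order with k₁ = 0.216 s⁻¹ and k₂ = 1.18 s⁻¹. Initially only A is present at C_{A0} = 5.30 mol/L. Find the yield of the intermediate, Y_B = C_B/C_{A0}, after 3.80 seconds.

The intermediate concentration in a first-order A→B→C sequence is C_B = k₁C_{A0}(e^(−k₁t) − e^(−k₂t))/(k₂−k₁).
e^(−k₁t) = e^(−0.216×3.80) = e^(−0.8208) = 0.4401; e^(−k₂t) = e^(−4.484) = 0.01129.
C_B = 0.216×5.30/(1.18−0.216) × (0.4401−0.01129) = 1.188×0.4288 = 0.5092 mol/L.
Y_B = C_B/C_{A0} = 0.5092/5.30 = 0.0961.

0.0961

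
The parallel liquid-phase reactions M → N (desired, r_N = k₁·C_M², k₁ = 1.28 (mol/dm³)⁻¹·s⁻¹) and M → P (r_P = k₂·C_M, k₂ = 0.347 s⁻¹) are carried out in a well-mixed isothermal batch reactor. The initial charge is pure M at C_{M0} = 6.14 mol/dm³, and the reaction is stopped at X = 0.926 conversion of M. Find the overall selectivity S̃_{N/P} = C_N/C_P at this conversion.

C_M = C_{M0}(1−X) = 0.4544 mol/dm³.
Along a PFR/batch, dC_P/dC_M = −r_P/(r_N+r_P) = −k₂/(k₂+k₁·C_M).
Integrating from C_{M0} to C_M: C_P = (0.347/1.28)·ln[(0.347+1.28·6.14)/(0.347+1.28·0.454)] = 0.2711·ln(8.206/0.9286) = 0.5907 mol/dm³.
Then C_N = (C_{M0}−C_M) − C_P = 5.686 − 0.5907 = 5.095 mol/dm³.
S̃_{N/P} = C_N/C_P = 5.095/0.5907 = 8.63.

8.63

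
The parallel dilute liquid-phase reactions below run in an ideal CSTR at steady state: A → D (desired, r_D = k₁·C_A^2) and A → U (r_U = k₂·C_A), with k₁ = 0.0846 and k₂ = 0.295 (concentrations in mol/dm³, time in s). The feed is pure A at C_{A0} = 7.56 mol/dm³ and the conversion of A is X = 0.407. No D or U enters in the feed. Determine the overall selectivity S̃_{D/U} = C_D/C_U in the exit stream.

Exit C_A = C_{A0}(1−X) = 7.56×0.593 = 4.483 mol/dm³.
A CSTR operates uniformly at the exit composition, giving r_D = 1.700 and r_U = 1.323 (each k·C_A^n at C_A = 4.483).
Overall selectivity = C_D/C_U = r_Dτ/(r_Uτ) = r_D/r_U = 1.29.

1.29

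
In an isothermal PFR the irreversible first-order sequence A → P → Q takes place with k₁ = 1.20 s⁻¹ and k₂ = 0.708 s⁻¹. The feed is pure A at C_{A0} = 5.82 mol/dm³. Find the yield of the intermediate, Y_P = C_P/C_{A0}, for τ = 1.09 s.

Solving the coupled first-order balances gives C_P(τ) = [k₁/(k₂−k₁)]·C_{A0}·(e^(−k₁τ) − e^(−k₂τ)).
e^(−k₁τ) = e^(−1.20×1.09) = e^(−1.308) = 0.2704; e^(−k₂τ) = e^(−0.7717) = 0.4622.
C_P = 1.20×5.82/(0.708−1.20) × (0.2704−0.4622) = (-14.20)×(-0.1919) = 2.723 mol/dm³.
Y_P = C_P/C_{A0} = 2.723/5.82 = 0.468.

0.468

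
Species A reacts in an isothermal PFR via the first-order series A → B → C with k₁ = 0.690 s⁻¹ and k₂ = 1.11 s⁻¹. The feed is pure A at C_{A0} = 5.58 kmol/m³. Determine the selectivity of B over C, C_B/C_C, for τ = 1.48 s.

0.749

For first-order series with pure A initially, C_B(τ) = k₁C_{A0}/(k₂−k₁)·(e^(−k₁τ) − e^(−k₂τ)).
e^(−k₁τ) = e^(−0.690×1.48) = e^(−1.021) = 0.3602; e^(−k₂τ) = e^(−1.643) = 0.1934.
C_B = 0.690×5.58/(1.11−0.690) × (0.3602−0.1934) = 9.167×0.1667 = 1.528 kmol/m³.
C_A = C_{A0}e^(−k₁τ) = 2.010 kmol/m³, so C_C = C_{A0}−C_A−C_B = 2.042 kmol/m³; C_B/C_C = 0.749.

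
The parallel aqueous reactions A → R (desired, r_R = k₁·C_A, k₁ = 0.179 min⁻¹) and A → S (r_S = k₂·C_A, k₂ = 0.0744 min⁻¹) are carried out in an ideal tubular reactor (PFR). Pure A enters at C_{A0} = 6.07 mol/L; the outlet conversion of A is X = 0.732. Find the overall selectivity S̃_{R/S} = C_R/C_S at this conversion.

2.41

C_A = C_{A0}(1−X) = 1.627 mol/L.
Both paths are first order in A, so the instantaneous fraction to R is constant: dC_R/d(−C_A) = k₁/(k₁+k₂) = 0.7064.
C_R = 0.7064·(C_{A0}−C_A) = 0.7064×4.443 = 3.14 mol/L.
C_S = (C_{A0}−C_A)−C_R = 1.305 mol/L; S̃_{R/S} = 3.139/1.305 = 2.41.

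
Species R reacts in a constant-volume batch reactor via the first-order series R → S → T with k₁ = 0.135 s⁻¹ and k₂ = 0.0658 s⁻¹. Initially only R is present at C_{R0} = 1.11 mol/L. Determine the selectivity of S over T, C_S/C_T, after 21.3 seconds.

0.646

Solving the coupled first-order balances gives C_S(t) = [k₁/(k₂−k₁)]·C_{R0}·(e^(−k₁t) − e^(−k₂t)).
e^(−k₁t) = e^(−0.135×21.3) = e^(−2.876) = 0.05639; e^(−k₂t) = e^(−1.402) = 0.2462.
C_S = 0.135×1.11/(0.0658−0.135) × (0.05639−0.2462) = (-2.165)×(-0.1898) = 0.4111 mol/L.
C_R = C_{R0}e^(−k₁t) = 0.06259 mol/L, so C_T = C_{R0}−C_R−C_S = 0.6363 mol/L; C_S/C_T = 0.646.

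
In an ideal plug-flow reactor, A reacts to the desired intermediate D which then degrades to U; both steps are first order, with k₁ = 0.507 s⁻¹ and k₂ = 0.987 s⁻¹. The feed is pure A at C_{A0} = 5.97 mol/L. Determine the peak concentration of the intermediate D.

Evaluating C_D at τ_opt = ln(k₂/k₁)/(k₂−k₁) gives C_{D,max}/C_{A0} = (k₁/k₂)^[k₂/(k₂−k₁)].
= (0.507/0.987)^(0.987/(0.987−0.507)) = (0.5137)^(2.056) = 0.2542.
C_{D,max} = 0.2542×5.97 = 1.52 mol/L.

1.52 mol/L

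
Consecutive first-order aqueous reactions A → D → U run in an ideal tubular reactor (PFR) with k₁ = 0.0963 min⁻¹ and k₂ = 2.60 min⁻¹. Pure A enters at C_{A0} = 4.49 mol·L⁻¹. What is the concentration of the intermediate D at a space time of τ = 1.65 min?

Solving the coupled first-order balances gives C_D(τ) = [k₁/(k₂−k₁)]·C_{A0}·(e^(−k₁τ) − e^(−k₂τ)).
e^(−k₁τ) = e^(−0.0963×1.65) = e^(−0.1589) = 0.8531; e^(−k₂τ) = e^(−4.290) = 0.01370.
C_D = 0.0963×4.49/(2.60−0.0963) × (0.8531−0.01370) = 0.1727×0.8394 = 0.1450 mol·L⁻¹.

0.145 mol·L⁻¹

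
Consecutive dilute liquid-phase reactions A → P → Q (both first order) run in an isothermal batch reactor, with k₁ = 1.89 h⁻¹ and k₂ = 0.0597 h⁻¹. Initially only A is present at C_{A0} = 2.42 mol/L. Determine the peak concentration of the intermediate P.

2.16 mol/L

At the optimum, C_{P,max}/C_{A0} = (k₁/k₂)^[k₂/(k₂−k₁)].
= (1.89/0.0597)^(0.0597/(0.0597−1.89)) = (31.66)^(-0.03262) = 0.8934.
C_{P,max} = 0.8934×2.42 = 2.16 mol/L.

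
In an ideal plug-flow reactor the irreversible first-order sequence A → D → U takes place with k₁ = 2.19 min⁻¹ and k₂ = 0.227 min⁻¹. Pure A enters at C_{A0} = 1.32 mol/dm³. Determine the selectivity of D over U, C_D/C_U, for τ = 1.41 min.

The intermediate concentration in a first-order A→B→C sequence is C_D = k₁C_{A0}(e^(−k₁τ) − e^(−k₂τ))/(k₂−k₁).
e^(−k₁τ) = e^(−2.19×1.41) = e^(−3.088) = 0.04560; e^(−k₂τ) = e^(−0.3201) = 0.7261.
C_D = 2.19×1.32/(0.227−2.19) × (0.04560−0.7261) = (-1.473)×(-0.6805) = 1.002 mol/dm³.
C_A = C_{A0}e^(−k₁τ) = 0.06019 mol/dm³, so C_U = C_{A0}−C_A−C_D = 0.2577 mol/dm³; C_D/C_U = 3.89.

3.89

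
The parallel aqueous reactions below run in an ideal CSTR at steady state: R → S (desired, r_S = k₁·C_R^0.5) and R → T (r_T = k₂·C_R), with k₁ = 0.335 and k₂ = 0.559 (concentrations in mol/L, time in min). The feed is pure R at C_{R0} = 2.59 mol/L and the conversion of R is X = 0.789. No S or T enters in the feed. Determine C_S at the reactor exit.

Exit C_R = C_{R0}(1−X) = 2.59×0.211 = 0.5465 mol/L.
Rates in a CSTR are evaluated at the outlet concentration: r_S = 0.335×0.5465^0.5 = 0.2476, r_T = 0.559×0.5465 = 0.3055.
Fraction of consumed R going to S: r_S/(r_S+r_T) = 0.4477.
C_S = 0.4477·C_{R0}·X = 0.4477×2.59×0.789 = 0.915 mol/L.

0.915 mol/L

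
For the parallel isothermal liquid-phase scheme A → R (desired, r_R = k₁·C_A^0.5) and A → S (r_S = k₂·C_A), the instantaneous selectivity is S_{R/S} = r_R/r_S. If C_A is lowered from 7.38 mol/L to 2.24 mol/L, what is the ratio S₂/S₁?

S_{R/S} = (k₁/k₂)·C_A^-0.5, so S₂/S₁ = (C_{A,2}/C_{A,1})^-0.5.
= (2.24/7.38)^(-0.5) = (0.3035)^(-0.5) = 1.82.
Selectivity toward R rises as C_A falls — low-concentration operation is favoured.

1.82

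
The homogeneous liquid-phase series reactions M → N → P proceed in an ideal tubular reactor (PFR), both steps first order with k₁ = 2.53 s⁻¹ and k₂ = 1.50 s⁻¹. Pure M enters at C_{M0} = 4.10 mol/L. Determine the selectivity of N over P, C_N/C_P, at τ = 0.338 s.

3.11

Solving the coupled first-order balances gives C_N(τ) = [k₁/(k₂−k₁)]·C_{M0}·(e^(−k₁τ) − e^(−k₂τ)).
e^(−k₁τ) = e^(−2.53×0.338) = e^(−0.8551) = 0.4252; e^(−k₂τ) = e^(−0.5070) = 0.6023.
C_N = 2.53×4.10/(1.50−2.53) × (0.4252−0.6023) = (-10.07)×(-0.1771) = 1.783 mol/L.
C_M = C_{M0}e^(−k₁τ) = 1.743 mol/L, so C_P = C_{M0}−C_M−C_N = 0.5733 mol/L; C_N/C_P = 3.11.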